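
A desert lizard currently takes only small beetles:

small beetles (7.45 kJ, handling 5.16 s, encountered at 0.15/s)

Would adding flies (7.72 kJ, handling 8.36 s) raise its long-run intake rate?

Yes

On small beetles alone, R = ΣλE/(1+Σλh) = 1.117/1.774 = 0.6299 kJ/s.
Profitability of flies: 7.72/8.36 = 0.9234 kJ/s.
0.9234 > 0.6299, so adding flies raises the average — include it.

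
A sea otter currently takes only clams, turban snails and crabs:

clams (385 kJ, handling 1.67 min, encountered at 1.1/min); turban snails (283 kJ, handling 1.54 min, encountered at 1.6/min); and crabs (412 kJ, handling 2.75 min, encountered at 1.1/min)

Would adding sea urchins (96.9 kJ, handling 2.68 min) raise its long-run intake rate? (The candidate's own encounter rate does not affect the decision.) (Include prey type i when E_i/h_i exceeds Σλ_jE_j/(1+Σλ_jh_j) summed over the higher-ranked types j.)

No

Intake rate on the current diet: R = (1.1×385 + 1.6×283 + 1.1×412) / (1 + 1.1×1.67 + 1.6×1.54 + 1.1×2.75) = 1330/8.326 = 159.7 kJ/min.
sea urchins: E/h = 96.9/2.68 = 36.16 kJ/min.
36.16 < 159.7, so adding sea urchins would lower the average — exclude it.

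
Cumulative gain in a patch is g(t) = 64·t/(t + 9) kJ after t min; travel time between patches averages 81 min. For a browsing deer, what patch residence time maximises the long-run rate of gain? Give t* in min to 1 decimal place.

Optimal t* satisfies g'(t*) = g(t*)/(T + t*).
g'(t) = 64·9/(t + 9)². Setting 64·9/(t+9)² = 64t/[(t+9)(81+t)] gives 9(81+t) = t(t+9), so t² = 9×81 = 729.
t* = √729 = 27 min.

27.0 min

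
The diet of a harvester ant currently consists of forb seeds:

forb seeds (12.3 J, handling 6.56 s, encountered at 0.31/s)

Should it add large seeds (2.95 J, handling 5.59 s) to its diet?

No

On forb seeds alone, R = ΣλE/(1+Σλh) = 3.813/3.034 = 1.257 J/s.
large seeds: E/h = 2.95/5.59 = 0.5277 J/s.
Since 0.5277 < R, time spent handling large seeds is better spent searching.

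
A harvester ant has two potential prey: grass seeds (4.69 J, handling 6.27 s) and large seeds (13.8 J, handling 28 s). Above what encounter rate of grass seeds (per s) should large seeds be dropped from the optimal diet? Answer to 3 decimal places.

Drop large seeds once their profitability E₂/h₂ falls below the rate achievable on grass seeds alone: E₂/h₂ = λE₁/(1 + λh₁).
Solve for λ: λE₁h₂ = E₂(1 + λh₁) → λ(E₁h₂ − E₂h₁) = E₂ → λ = E₂/(E₁h₂ − E₂h₁).
λ = 13.8/(4.69×28 − 13.8×6.27) = 13.8/44.79 = 0.3081 per s.

0.308 per s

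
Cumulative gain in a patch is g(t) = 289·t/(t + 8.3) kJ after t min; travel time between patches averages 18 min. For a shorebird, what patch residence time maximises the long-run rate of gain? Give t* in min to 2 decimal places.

12.22 min

By the marginal value theorem, leave when the instantaneous gain rate g'(t) equals the habitat-wide average g(t)/(T + t).
g'(t) = 289·8.3/(t + 8.3)². Setting 289·8.3/(t+8.3)² = 289t/[(t+8.3)(18+t)] gives 8.3(18+t) = t(t+8.3), so t² = 8.3×18 = 149.4.
t* = √149.4 = 12.22 min.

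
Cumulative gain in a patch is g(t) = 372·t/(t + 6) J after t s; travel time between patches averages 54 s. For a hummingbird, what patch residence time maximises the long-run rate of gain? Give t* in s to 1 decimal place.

18.0 s

By the marginal value theorem, leave when the instantaneous gain rate g'(t) equals the habitat-wide average g(t)/(T + t).
g'(t) = 372·6/(t + 6)². Setting 372·6/(t+6)² = 372t/[(t+6)(54+t)] gives 6(54+t) = t(t+6), so t² = 6×54 = 324.
t* = √324 = 18 s.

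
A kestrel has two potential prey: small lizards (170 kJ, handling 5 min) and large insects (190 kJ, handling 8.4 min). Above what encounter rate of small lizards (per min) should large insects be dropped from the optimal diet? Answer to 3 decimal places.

0.397 per min

Drop large insects once their profitability E₂/h₂ falls below the rate achievable on small lizards alone: E₂/h₂ = λE₁/(1 + λh₁).
Solve for λ: λE₁h₂ = E₂(1 + λh₁) → λ(E₁h₂ − E₂h₁) = E₂ → λ = E₂/(E₁h₂ − E₂h₁).
λ = 190/(170×8.4 − 190×5) = 190/478 = 0.3975 per min.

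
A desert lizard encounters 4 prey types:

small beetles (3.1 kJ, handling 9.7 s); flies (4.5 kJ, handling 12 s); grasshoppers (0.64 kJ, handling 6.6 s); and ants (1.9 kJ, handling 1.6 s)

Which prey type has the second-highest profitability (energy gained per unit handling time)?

Profitability E/h (kJ/s): small beetles = 3.1/9.7 = 0.32, flies = 4.5/12 = 0.375, grasshoppers = 0.64/6.6 = 0.097, ants = 1.9/1.6 = 1.19.
Ranked: ants > flies > small beetles > grasshoppers.

flies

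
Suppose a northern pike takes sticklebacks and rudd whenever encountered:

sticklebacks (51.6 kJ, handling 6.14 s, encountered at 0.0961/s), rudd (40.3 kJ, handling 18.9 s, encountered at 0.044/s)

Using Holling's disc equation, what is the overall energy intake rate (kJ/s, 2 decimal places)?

Energy encountered per unit search time: 0.0961×51.6 + 0.044×40.3 = 6.732 kJ/s.
Handling time per unit search time: 0.0961×6.14 + 0.044×18.9 = 1.422.
Rate = 6.732/(1 + 1.422) = 2.78 kJ/s.

2.78 kJ/s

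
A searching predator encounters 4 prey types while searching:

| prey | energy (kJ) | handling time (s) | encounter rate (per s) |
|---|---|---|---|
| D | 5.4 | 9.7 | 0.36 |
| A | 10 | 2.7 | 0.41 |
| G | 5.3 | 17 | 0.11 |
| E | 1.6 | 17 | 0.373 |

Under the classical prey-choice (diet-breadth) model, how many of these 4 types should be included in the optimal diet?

1

Rank by E/h (kJ/s): A 3.7, D 0.557, G 0.312, E 0.0941. Include each in turn until the next type's E/h falls below the running intake rate.
Rate on top 1: 1.946. D: 0.557 < 1.946 → exclude; stop.
Optimal diet: A — 1 of 4 types.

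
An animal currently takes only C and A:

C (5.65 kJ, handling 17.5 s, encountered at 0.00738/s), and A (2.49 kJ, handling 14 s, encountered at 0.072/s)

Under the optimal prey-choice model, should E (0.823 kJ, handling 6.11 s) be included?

Yes

On C and A alone, R = ΣλE/(1+Σλh) = 0.221/2.137 = 0.1034 kJ/s.
E: E/h = 0.823/6.11 = 0.1347 kJ/s.
0.1347 > 0.1034, so adding E raises the average — include it.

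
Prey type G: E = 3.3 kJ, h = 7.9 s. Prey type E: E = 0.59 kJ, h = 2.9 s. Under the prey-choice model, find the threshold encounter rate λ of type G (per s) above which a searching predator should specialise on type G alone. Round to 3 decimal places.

0.120 per s

At the threshold, the rate on type G alone equals the profitability of type E: λ·3.3/(1 + λ·7.9) = 0.59/2.9 = 0.2034.
Rearranging, λ(3.3 − 0.2034×7.9) = 0.2034, so λ = 0.2034/1.693 = 0.1202 per s.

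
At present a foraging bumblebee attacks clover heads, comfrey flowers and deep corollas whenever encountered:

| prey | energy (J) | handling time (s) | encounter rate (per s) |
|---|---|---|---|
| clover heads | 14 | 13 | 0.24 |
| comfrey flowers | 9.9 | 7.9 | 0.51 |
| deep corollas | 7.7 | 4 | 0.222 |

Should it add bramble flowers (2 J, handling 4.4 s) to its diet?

No

Current rate: (0.24×14 + 0.51×9.9 + 0.222×7.7)/(1 + 0.24×13 + 0.51×7.9 + 0.222×4) = 1.12 J/s.
Profitability of bramble flowers: 2/4.4 = 0.4545 J/s.
Since 0.4545 < R, time spent handling bramble flowers is better spent searching.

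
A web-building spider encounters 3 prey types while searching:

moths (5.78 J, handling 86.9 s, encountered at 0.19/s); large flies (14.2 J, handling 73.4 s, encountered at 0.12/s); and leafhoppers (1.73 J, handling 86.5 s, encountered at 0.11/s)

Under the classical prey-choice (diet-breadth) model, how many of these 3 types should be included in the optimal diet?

E/h in descending order: large flies 0.193, moths 0.0665, leafhoppers 0.02 J/s. The optimal diet is the largest prefix of this list for which every included type satisfies E_i/h_i > R on the types above it.
Rate on top 1: 0.1737. moths: 0.0665 < 0.1737 → exclude; stop.
Optimal diet: large flies — 1 of 3 types.

1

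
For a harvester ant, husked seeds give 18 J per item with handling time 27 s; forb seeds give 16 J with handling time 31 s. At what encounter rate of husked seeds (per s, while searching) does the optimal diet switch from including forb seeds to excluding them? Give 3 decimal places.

At the threshold, the rate on husked seeds alone equals the profitability of forb seeds: λ·18/(1 + λ·27) = 16/31 = 0.5161.
Rearranging, λ(18 − 0.5161×27) = 0.5161, so λ = 0.5161/4.065 = 0.127 per s.

0.127 per s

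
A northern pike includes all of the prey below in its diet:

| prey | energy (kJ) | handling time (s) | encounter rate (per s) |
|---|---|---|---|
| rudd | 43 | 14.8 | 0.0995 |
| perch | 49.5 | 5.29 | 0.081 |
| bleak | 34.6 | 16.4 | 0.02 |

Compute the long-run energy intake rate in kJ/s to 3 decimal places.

2.781 kJ/s

R = Σλ_iE_i / (1 + Σλ_ih_i)
Numerator: 0.0995×43 + 0.081×49.5 + 0.02×34.6 = 8.98
Denominator: 1 + 0.0995×14.8 + 0.081×5.29 + 0.02×16.4 = 3.229
R = 8.98/3.229 = 2.781 kJ/s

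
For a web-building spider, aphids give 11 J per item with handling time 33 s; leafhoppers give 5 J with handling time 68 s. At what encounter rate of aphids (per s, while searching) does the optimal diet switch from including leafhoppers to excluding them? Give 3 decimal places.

At the threshold, the rate on aphids alone equals the profitability of leafhoppers: λ·11/(1 + λ·33) = 5/68 = 0.07353.
Rearranging, λ(11 − 0.07353×33) = 0.07353, so λ = 0.07353/8.574 = 0.008576 per s.

0.009 per s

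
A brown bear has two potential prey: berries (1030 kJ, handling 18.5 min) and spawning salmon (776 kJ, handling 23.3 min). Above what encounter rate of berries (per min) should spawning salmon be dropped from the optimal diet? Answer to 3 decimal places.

At the threshold, the rate on berries alone equals the profitability of spawning salmon: λ·1030/(1 + λ·18.5) = 776/23.3 = 33.3.
Rearranging, λ(1030 − 33.3×18.5) = 33.3, so λ = 33.3/413.9 = 0.08047 per min.

0.080 per min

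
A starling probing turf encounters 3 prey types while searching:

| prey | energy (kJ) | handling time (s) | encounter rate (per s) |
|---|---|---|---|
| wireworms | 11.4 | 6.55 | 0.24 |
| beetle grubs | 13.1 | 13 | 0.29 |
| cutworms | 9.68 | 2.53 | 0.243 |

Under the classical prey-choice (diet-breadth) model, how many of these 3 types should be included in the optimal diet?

2

Profitabilities (E/h, kJ/s): cutworms 3.83, wireworms 1.74, beetle grubs 1.01. Add prey in this order while the next type's profitability exceeds the intake rate on those already taken.
Rate on top 1: 1.457. wireworms: 1.74 > 1.457 → include.
Rate on top 2: 1.597. beetle grubs: 1.01 < 1.597 → exclude; stop.
Optimal diet: cutworms, wireworms — 2 of 3 types.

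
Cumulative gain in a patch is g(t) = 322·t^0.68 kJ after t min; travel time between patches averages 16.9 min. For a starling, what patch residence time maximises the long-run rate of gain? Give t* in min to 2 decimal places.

Maximise g(t)/(T+t): set derivative to zero → g'(t)(T+t) = g(t).
g'(t) = 0.68·322·t^-0.32. Setting 0.68·322·t^-0.32 = 322·t^0.68/(16.9+t) gives 0.68(16.9+t) = t, so 0.32·t = 0.68×16.9.
t* = 0.68×16.9/0.32 = 35.91 min.

35.91 min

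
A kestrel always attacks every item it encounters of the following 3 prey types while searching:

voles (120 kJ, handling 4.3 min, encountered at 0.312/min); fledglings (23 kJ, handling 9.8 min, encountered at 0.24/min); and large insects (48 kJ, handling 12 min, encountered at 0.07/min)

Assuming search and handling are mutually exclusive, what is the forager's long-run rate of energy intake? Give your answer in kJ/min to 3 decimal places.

8.371 kJ/min

Energy encountered per unit search time: 0.312×120 + 0.24×23 + 0.07×48 = 46.32 kJ/min.
Handling time per unit search time: 0.312×4.3 + 0.24×9.8 + 0.07×12 = 4.534.
Rate = 46.32/(1 + 4.534) = 8.371 kJ/min.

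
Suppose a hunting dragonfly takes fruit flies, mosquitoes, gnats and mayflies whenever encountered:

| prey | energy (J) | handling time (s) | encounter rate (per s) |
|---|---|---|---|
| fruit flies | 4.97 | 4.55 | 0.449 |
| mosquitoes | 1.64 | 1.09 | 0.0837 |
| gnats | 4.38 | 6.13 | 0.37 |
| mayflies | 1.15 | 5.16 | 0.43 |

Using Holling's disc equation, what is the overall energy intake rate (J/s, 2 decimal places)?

0.59 J/s

R = Σλ_iE_i / (1 + Σλ_ih_i)
Numerator: 0.449×4.97 + 0.0837×1.64 + 0.37×4.38 + 0.43×1.15 = 4.484
Denominator: 1 + 0.449×4.55 + 0.0837×1.09 + 0.37×6.13 + 0.43×5.16 = 7.621
R = 4.484/7.621 = 0.5884 J/s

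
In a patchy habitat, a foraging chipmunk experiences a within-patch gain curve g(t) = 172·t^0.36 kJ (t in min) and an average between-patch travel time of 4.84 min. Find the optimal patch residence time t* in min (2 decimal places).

2.72 min

By the marginal value theorem, leave when the instantaneous gain rate g'(t) equals the habitat-wide average g(t)/(T + t).
g'(t) = 0.36·172·t^-0.64. Setting 0.36·172·t^-0.64 = 172·t^0.36/(4.84+t) gives 0.36(4.84+t) = t, so 0.64·t = 0.36×4.84.
t* = 0.36×4.84/0.64 = 2.722 min.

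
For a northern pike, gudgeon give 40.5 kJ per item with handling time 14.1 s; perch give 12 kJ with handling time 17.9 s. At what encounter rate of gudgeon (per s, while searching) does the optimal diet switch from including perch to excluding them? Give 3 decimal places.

At the threshold, the rate on gudgeon alone equals the profitability of perch: λ·40.5/(1 + λ·14.1) = 12/17.9 = 0.6704.
Rearranging, λ(40.5 − 0.6704×14.1) = 0.6704, so λ = 0.6704/31.05 = 0.02159 per s.

0.022 per s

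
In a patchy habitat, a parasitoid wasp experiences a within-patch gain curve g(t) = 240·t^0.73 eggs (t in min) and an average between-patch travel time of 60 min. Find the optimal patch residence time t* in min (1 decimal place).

Optimal t* satisfies g'(t*) = g(t*)/(T + t*).
g'(t) = 0.73·240·t^-0.27. Setting 0.73·240·t^-0.27 = 240·t^0.73/(60+t) gives 0.73(60+t) = t, so 0.27·t = 0.73×60.
t* = 0.73×60/0.27 = 162.2 min.

162.2 min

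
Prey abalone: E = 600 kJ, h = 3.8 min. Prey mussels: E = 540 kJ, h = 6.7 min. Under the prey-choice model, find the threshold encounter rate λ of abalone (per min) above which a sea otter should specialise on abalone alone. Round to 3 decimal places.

Drop mussels once their profitability E₂/h₂ falls below the rate achievable on abalone alone: E₂/h₂ = λE₁/(1 + λh₁).
Solve for λ: λE₁h₂ = E₂(1 + λh₁) → λ(E₁h₂ − E₂h₁) = E₂ → λ = E₂/(E₁h₂ − E₂h₁).
λ = 540/(600×6.7 − 540×3.8) = 540/1968 = 0.2744 per min.

0.274 per min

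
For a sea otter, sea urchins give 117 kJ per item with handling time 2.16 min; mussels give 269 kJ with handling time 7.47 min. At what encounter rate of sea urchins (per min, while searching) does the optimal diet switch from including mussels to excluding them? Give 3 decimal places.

At the threshold, the rate on sea urchins alone equals the profitability of mussels: λ·117/(1 + λ·2.16) = 269/7.47 = 36.01.
Rearranging, λ(117 − 36.01×2.16) = 36.01, so λ = 36.01/39.22 = 0.9182 per min.

0.918 per min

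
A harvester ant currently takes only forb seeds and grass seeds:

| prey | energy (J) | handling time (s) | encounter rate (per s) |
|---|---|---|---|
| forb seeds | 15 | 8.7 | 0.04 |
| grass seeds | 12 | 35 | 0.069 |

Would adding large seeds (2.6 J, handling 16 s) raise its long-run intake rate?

On forb seeds and grass seeds alone, R = ΣλE/(1+Σλh) = 1.428/3.763 = 0.3795 J/s.
Profitability of large seeds: 2.6/16 = 0.1625 J/s.
Since 0.1625 < R, time spent handling large seeds is better spent searching.

No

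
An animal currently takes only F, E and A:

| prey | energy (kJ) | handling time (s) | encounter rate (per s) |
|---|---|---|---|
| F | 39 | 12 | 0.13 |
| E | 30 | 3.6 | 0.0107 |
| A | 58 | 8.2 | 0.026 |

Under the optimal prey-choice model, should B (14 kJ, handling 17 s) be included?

Intake rate on the current diet: R = (0.13×39 + 0.0107×30 + 0.026×58) / (1 + 0.13×12 + 0.0107×3.6 + 0.026×8.2) = 6.899/2.812 = 2.454 kJ/s.
B: E/h = 14/17 = 0.8235 kJ/s.
0.8235 < 2.454, so adding B would lower the average — exclude it.

No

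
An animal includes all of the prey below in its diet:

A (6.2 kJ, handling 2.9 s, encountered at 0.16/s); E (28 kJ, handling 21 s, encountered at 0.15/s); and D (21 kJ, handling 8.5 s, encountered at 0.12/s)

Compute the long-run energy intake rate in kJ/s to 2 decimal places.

R = Σλ_iE_i / (1 + Σλ_ih_i)
Numerator: 0.16×6.2 + 0.15×28 + 0.12×21 = 7.712
Denominator: 1 + 0.16×2.9 + 0.15×21 + 0.12×8.5 = 5.634
R = 7.712/5.634 = 1.369 kJ/s

1.37 kJ/s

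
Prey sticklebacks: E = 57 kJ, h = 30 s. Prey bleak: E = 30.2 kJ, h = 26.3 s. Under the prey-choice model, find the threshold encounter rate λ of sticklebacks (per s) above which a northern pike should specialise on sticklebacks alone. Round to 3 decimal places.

Drop bleak once their profitability E₂/h₂ falls below the rate achievable on sticklebacks alone: E₂/h₂ = λE₁/(1 + λh₁).
Solve for λ: λE₁h₂ = E₂(1 + λh₁) → λ(E₁h₂ − E₂h₁) = E₂ → λ = E₂/(E₁h₂ − E₂h₁).
λ = 30.2/(57×26.3 − 30.2×30) = 30.2/593.1 = 0.05092 per s.

0.051 per s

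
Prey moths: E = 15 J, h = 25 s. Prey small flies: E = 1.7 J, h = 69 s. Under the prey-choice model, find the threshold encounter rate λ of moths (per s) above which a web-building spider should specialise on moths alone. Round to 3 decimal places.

At the threshold, the rate on moths alone equals the profitability of small flies: λ·15/(1 + λ·25) = 1.7/69 = 0.02464.
Rearranging, λ(15 − 0.02464×25) = 0.02464, so λ = 0.02464/14.38 = 0.001713 per s.

0.002 per s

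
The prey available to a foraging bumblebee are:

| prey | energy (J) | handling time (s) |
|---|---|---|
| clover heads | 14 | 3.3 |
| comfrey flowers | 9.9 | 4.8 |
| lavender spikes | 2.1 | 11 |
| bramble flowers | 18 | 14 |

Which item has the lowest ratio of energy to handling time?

In descending order of E/h:
clover heads: 14/3.3 = 4.24 J/s
comfrey flowers: 9.9/4.8 = 2.06 J/s
bramble flowers: 18/14 = 1.29 J/s
lavender spikes: 2.1/11 = 0.191 J/s

lavender spikes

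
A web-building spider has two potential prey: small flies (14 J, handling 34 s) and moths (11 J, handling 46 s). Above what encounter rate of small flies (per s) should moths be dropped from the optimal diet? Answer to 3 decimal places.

0.041 per s

At the threshold, the rate on small flies alone equals the profitability of moths: λ·14/(1 + λ·34) = 11/46 = 0.2391.
Rearranging, λ(14 − 0.2391×34) = 0.2391, so λ = 0.2391/5.87 = 0.04074 per s.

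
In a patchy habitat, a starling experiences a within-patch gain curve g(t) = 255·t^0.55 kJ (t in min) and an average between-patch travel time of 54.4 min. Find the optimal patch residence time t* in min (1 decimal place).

Optimal t* satisfies g'(t*) = g(t*)/(T + t*).
g'(t) = 0.55·255·t^-0.45. Setting 0.55·255·t^-0.45 = 255·t^0.55/(54.4+t) gives 0.55(54.4+t) = t, so 0.45·t = 0.55×54.4.
t* = 0.55×54.4/0.45 = 66.49 min.

66.5 min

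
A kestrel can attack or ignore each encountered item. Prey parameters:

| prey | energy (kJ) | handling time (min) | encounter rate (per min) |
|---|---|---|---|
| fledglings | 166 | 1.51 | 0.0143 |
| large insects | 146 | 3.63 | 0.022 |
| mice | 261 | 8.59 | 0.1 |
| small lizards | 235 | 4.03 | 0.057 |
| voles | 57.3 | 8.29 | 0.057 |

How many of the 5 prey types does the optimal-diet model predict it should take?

4

Profitabilities (E/h, kJ/min): fledglings 110, small lizards 58.3, large insects 40.2, mice 30.4, voles 6.91. Add prey in this order while the next type's profitability exceeds the intake rate on those already taken.
Rate on top 1: 2.324. small lizards: 58.3 > 2.324 → include.
Rate on top 2: 12.6. large insects: 40.2 > 12.6 → include.
Rate on top 3: 14.26. mice: 30.4 > 14.26 → include.
Rate on top 4: 20.58. voles: 6.91 < 20.58 → exclude; stop.
Optimal diet: fledglings, small lizards, large insects, mice — 4 of 5 types.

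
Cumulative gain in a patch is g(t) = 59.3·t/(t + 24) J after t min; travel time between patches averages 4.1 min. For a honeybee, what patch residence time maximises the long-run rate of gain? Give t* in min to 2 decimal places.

Maximise g(t)/(T+t): set derivative to zero → g'(t)(T+t) = g(t).
g'(t) = 59.3·24/(t + 24)². Setting 59.3·24/(t+24)² = 59.3t/[(t+24)(4.1+t)] gives 24(4.1+t) = t(t+24), so t² = 24×4.1 = 98.4.
t* = √98.4 = 9.92 min.

9.92 min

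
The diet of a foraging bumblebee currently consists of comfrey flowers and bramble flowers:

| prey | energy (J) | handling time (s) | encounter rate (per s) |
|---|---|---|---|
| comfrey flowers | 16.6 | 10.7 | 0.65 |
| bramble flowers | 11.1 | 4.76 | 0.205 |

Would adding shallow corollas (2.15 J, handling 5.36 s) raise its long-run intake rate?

No

Intake rate on the current diet: R = (0.65×16.6 + 0.205×11.1) / (1 + 0.65×10.7 + 0.205×4.76) = 13.07/8.931 = 1.463 J/s.
Profitability of shallow corollas: 2.15/5.36 = 0.4011 J/s.
0.4011 < 1.463, so adding shallow corollas would lower the average — exclude it.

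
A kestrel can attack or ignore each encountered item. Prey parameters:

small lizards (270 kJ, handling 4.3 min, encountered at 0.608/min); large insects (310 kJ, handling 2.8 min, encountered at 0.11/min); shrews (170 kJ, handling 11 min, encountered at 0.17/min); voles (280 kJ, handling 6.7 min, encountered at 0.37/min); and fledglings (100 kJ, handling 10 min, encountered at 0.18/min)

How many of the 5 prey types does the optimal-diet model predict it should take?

2

Rank by E/h (kJ/min): large insects 111, small lizards 62.8, voles 41.8, shrews 15.5, fledglings 10. Include each in turn until the next type's E/h falls below the running intake rate.
Rate on top 1: 26.07. small lizards: 62.8 > 26.07 → include.
Rate on top 2: 50.55. voles: 41.8 < 50.55 → exclude; stop.
Optimal diet: large insects, small lizards — 2 of 5 types.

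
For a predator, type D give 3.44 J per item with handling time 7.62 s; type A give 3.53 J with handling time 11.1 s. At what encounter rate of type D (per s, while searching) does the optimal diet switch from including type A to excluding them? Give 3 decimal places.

0.313 per s

Drop type A once their profitability E₂/h₂ falls below the rate achievable on type D alone: E₂/h₂ = λE₁/(1 + λh₁).
Solve for λ: λE₁h₂ = E₂(1 + λh₁) → λ(E₁h₂ − E₂h₁) = E₂ → λ = E₂/(E₁h₂ − E₂h₁).
λ = 3.53/(3.44×11.1 − 3.53×7.62) = 3.53/11.29 = 0.3128 per s.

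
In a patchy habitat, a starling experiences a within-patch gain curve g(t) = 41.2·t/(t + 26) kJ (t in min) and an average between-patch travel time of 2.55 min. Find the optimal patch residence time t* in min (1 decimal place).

By the marginal value theorem, leave when the instantaneous gain rate g'(t) equals the habitat-wide average g(t)/(T + t).
g'(t) = 41.2·26/(t + 26)². Setting 41.2·26/(t+26)² = 41.2t/[(t+26)(2.55+t)] gives 26(2.55+t) = t(t+26), so t² = 26×2.55 = 66.3.
t* = √66.3 = 8.142 min.

8.1 min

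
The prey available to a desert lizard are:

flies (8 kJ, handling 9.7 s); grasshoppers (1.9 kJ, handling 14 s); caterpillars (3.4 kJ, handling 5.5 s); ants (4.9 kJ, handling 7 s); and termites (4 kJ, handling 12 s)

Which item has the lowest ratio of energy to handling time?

In descending order of E/h:
flies: 8/9.7 = 0.825 kJ/s
ants: 4.9/7 = 0.7 kJ/s
caterpillars: 3.4/5.5 = 0.618 kJ/s
termites: 4/12 = 0.333 kJ/s
grasshoppers: 1.9/14 = 0.136 kJ/s

grasshoppers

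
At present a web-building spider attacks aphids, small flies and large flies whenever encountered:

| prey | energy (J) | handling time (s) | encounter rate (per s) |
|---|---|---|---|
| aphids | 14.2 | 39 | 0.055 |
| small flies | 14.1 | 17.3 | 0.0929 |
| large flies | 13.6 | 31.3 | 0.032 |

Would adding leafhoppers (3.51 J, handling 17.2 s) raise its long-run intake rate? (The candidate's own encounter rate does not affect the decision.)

Current rate: (0.055×14.2 + 0.0929×14.1 + 0.032×13.6)/(1 + 0.055×39 + 0.0929×17.3 + 0.032×31.3) = 0.439 J/s.
leafhoppers: E/h = 3.51/17.2 = 0.2041 J/s.
0.2041 < 0.439, so adding leafhoppers would lower the average — exclude it.

No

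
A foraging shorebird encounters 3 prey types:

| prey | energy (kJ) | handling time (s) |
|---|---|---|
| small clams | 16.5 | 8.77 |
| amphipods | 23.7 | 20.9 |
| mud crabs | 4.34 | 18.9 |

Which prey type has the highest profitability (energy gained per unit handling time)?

small clams

In descending order of E/h:
small clams: 16.5/8.77 = 1.88 kJ/s
amphipods: 23.7/20.9 = 1.13 kJ/s
mud crabs: 4.34/18.9 = 0.23 kJ/s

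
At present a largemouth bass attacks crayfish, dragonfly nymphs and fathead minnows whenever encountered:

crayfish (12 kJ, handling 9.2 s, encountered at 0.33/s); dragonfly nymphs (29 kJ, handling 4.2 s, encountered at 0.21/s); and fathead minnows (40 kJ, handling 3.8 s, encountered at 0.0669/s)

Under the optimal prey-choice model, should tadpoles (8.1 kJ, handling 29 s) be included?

Current rate: (0.33×12 + 0.21×29 + 0.0669×40)/(1 + 0.33×9.2 + 0.21×4.2 + 0.0669×3.8) = 2.46 kJ/s.
Profitability of tadpoles: 8.1/29 = 0.2793 kJ/s.
0.2793 < 2.46, so adding tadpoles would lower the average — exclude it.

No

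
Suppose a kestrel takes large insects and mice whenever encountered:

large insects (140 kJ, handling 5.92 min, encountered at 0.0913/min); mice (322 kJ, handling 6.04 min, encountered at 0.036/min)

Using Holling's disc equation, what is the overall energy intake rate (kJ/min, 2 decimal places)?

13.87 kJ/min

R = (0.0913×140 + 0.036×322) / (1 + 0.0913×5.92 + 0.036×6.04) = 24.37/1.758 = 13.87 kJ/min.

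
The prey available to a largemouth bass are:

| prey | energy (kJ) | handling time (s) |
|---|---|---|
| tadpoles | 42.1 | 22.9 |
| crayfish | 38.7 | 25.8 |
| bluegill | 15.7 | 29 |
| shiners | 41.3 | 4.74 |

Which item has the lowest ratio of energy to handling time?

Profitability E/h (kJ/s): tadpoles = 42.1/22.9 = 1.84, crayfish = 38.7/25.8 = 1.5, bluegill = 15.7/29 = 0.541, shiners = 41.3/4.74 = 8.71.
Ranked: shiners > tadpoles > crayfish > bluegill.

bluegill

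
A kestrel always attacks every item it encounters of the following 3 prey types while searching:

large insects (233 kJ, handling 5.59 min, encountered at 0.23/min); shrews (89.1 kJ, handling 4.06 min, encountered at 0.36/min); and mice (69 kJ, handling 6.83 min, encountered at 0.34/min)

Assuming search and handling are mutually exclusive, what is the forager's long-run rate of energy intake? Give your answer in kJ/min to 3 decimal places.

17.979 kJ/min

R = (0.23×233 + 0.36×89.1 + 0.34×69) / (1 + 0.23×5.59 + 0.36×4.06 + 0.34×6.83) = 109.1/6.069 = 17.98 kJ/min.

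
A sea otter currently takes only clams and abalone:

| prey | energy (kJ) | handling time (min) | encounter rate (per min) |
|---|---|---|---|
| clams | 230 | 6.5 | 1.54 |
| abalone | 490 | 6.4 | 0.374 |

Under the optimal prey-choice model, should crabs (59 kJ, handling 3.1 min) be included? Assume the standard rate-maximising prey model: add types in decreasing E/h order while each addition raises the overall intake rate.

No

On clams and abalone alone, R = ΣλE/(1+Σλh) = 537.5/13.4 = 40.1 kJ/min.
Profitability of crabs: 59/3.1 = 19.03 kJ/min.
19.03 < 40.1, so adding crabs would lower the average — exclude it.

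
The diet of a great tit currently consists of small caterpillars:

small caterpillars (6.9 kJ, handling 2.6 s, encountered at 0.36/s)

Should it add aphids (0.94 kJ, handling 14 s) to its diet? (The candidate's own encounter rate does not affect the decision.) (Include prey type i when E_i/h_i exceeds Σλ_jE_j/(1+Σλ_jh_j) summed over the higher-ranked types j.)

Intake rate on the current diet: R = (0.36×6.9) / (1 + 0.36×2.6) = 2.484/1.936 = 1.283 kJ/s.
Profitability of aphids: 0.94/14 = 0.06714 kJ/s.
0.06714 < 1.283, so adding aphids would lower the average — exclude it.

No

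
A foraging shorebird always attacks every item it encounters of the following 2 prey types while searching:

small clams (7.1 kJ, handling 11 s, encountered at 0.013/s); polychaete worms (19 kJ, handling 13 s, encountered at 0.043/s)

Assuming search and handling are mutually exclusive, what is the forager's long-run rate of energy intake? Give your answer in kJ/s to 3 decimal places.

R = (0.013×7.1 + 0.043×19) / (1 + 0.013×11 + 0.043×13) = 0.9093/1.702 = 0.5343 kJ/s.

0.534 kJ/s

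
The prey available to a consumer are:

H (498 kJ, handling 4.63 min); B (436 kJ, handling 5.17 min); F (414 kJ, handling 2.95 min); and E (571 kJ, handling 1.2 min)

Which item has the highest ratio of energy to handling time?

E

In descending order of E/h:
E: 571/1.2 = 476 kJ/min
F: 414/2.95 = 140 kJ/min
H: 498/4.63 = 108 kJ/min
B: 436/5.17 = 84.3 kJ/min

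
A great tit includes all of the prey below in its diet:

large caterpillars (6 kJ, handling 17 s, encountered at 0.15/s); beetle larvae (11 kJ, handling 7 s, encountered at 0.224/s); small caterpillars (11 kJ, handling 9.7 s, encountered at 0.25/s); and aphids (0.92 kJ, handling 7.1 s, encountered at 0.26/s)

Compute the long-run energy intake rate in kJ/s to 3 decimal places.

Energy encountered per unit search time: 0.15×6 + 0.224×11 + 0.25×11 + 0.26×0.92 = 6.353 kJ/s.
Handling time per unit search time: 0.15×17 + 0.224×7 + 0.25×9.7 + 0.26×7.1 = 8.389.
Rate = 6.353/(1 + 8.389) = 0.6767 kJ/s.

0.677 kJ/s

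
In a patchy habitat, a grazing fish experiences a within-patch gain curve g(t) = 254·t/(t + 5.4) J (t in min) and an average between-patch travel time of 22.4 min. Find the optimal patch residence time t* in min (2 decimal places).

By the marginal value theorem, leave when the instantaneous gain rate g'(t) equals the habitat-wide average g(t)/(T + t).
g'(t) = 254·5.4/(t + 5.4)². Setting 254·5.4/(t+5.4)² = 254t/[(t+5.4)(22.4+t)] gives 5.4(22.4+t) = t(t+5.4), so t² = 5.4×22.4 = 121.
t* = √121 = 11 min.

11.00 min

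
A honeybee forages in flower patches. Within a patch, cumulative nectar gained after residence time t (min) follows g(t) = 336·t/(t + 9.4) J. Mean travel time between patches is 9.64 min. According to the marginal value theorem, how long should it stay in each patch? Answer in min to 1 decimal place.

By the marginal value theorem, leave when the instantaneous gain rate g'(t) equals the habitat-wide average g(t)/(T + t).
g'(t) = 336·9.4/(t + 9.4)². Setting 336·9.4/(t+9.4)² = 336t/[(t+9.4)(9.64+t)] gives 9.4(9.64+t) = t(t+9.4), so t² = 9.4×9.64 = 90.62.
t* = √90.62 = 9.519 min.

9.5 min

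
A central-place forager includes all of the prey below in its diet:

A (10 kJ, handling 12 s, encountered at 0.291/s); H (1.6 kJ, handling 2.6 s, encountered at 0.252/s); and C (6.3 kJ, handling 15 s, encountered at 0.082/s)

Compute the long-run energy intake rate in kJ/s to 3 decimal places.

0.601 kJ/s

Energy encountered per unit search time: 0.291×10 + 0.252×1.6 + 0.082×6.3 = 3.83 kJ/s.
Handling time per unit search time: 0.291×12 + 0.252×2.6 + 0.082×15 = 5.377.
Rate = 3.83/(1 + 5.377) = 0.6005 kJ/s.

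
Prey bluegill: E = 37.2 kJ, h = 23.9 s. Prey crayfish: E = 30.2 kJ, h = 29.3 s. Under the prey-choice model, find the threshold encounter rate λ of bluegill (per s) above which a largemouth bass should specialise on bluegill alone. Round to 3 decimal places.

The zero-one rule: include crayfish iff E₂/h₂ > λE₁/(1+λh₁). Equality gives the switch point.
λE₁h₂ = E₂ + λE₂h₁ ⇒ λ = E₂/(E₁h₂ − E₂h₁) = 30.2/(1090 − 721.8) = 0.08203 per s.

0.082 per s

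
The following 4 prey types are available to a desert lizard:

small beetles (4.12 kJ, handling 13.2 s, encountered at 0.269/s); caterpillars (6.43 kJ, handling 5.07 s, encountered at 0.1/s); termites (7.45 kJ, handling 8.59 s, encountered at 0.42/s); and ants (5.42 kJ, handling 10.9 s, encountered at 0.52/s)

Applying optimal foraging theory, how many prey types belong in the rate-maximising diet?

Profitabilities (E/h, kJ/s): caterpillars 1.27, termites 0.867, ants 0.497, small beetles 0.312. Add prey in this order while the next type's profitability exceeds the intake rate on those already taken.
Rate on top 1: 0.4267. termites: 0.867 > 0.4267 → include.
Rate on top 2: 0.7375. ants: 0.497 < 0.7375 → exclude; stop.
Optimal diet: caterpillars, termites — 2 of 4 types.

2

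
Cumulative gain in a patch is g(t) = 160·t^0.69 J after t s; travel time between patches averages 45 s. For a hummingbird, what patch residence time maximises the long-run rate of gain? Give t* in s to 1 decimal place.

Maximise g(t)/(T+t): set derivative to zero → g'(t)(T+t) = g(t).
g'(t) = 0.69·160·t^-0.31. Setting 0.69·160·t^-0.31 = 160·t^0.69/(45+t) gives 0.69(45+t) = t, so 0.31·t = 0.69×45.
t* = 0.69×45/0.31 = 100.2 s.

100.2 s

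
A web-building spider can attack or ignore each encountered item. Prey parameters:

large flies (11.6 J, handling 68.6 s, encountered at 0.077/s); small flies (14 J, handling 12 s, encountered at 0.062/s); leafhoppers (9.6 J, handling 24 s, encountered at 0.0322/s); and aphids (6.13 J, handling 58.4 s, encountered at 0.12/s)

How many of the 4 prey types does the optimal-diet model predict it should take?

1

Rank by E/h (J/s): small flies 1.17, leafhoppers 0.4, large flies 0.169, aphids 0.105. Include each in turn until the next type's E/h falls below the running intake rate.
Rate on top 1: 0.4977. leafhoppers: 0.4 < 0.4977 → exclude; stop.
Optimal diet: small flies — 1 of 4 types.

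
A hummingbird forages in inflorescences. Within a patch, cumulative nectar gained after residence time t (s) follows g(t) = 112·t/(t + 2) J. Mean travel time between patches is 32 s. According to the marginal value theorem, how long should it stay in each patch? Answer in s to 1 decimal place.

By the marginal value theorem, leave when the instantaneous gain rate g'(t) equals the habitat-wide average g(t)/(T + t).
g'(t) = 112·2/(t + 2)². Setting 112·2/(t+2)² = 112t/[(t+2)(32+t)] gives 2(32+t) = t(t+2), so t² = 2×32 = 64.
t* = √64 = 8 s.

8.0 s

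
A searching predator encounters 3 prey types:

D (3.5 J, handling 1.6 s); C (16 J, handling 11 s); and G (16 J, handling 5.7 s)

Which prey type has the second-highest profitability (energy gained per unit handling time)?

Profitability E/h (J/s): D = 3.5/1.6 = 2.19, C = 16/11 = 1.45, G = 16/5.7 = 2.81.
Ranked: G > D > C.

D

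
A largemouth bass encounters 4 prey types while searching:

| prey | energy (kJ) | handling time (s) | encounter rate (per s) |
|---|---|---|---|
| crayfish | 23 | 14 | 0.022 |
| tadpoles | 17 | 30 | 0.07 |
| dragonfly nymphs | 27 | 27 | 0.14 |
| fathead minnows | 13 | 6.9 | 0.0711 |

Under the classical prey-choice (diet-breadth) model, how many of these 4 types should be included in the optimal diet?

E/h in descending order: fathead minnows 1.88, crayfish 1.64, dragonfly nymphs 1, tadpoles 0.567 kJ/s. The optimal diet is the largest prefix of this list for which every included type satisfies E_i/h_i > R on the types above it.
Rate on top 1: 0.6201. crayfish: 1.64 > 0.6201 → include.
Rate on top 2: 0.7952. dragonfly nymphs: 1 > 0.7952 → include.
Rate on top 3: 0.934. tadpoles: 0.567 < 0.934 → exclude; stop.
Optimal diet: fathead minnows, crayfish, dragonfly nymphs — 3 of 4 types.

3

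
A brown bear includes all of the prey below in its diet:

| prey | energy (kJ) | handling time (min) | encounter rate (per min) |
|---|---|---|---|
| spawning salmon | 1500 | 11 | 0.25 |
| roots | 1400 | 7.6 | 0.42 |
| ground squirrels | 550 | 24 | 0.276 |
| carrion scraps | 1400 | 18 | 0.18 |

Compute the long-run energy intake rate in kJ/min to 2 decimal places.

81.33 kJ/min

R = (0.25×1500 + 0.42×1400 + 0.276×550 + 0.18×1400) / (1 + 0.25×11 + 0.42×7.6 + 0.276×24 + 0.18×18) = 1367/16.81 = 81.33 kJ/min.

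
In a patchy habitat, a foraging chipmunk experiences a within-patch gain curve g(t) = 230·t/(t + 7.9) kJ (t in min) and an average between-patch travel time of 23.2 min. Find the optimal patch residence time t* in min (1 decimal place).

13.5 min

Optimal t* satisfies g'(t*) = g(t*)/(T + t*).
g'(t) = 230·7.9/(t + 7.9)². Setting 230·7.9/(t+7.9)² = 230t/[(t+7.9)(23.2+t)] gives 7.9(23.2+t) = t(t+7.9), so t² = 7.9×23.2 = 183.3.
t* = √183.3 = 13.54 min.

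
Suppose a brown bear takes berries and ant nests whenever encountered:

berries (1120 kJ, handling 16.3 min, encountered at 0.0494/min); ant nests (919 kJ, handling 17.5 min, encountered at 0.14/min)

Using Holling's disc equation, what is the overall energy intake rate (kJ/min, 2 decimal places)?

43.24 kJ/min

R = Σλ_iE_i / (1 + Σλ_ih_i)
Numerator: 0.0494×1120 + 0.14×919 = 184
Denominator: 1 + 0.0494×16.3 + 0.14×17.5 = 4.255
R = 184/4.255 = 43.24 kJ/min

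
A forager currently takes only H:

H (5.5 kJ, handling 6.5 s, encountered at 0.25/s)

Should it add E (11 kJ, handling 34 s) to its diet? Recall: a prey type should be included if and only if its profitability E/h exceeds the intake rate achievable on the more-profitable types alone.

No

Current rate: (0.25×5.5)/(1 + 0.25×6.5) = 0.5238 kJ/s.
Profitability of E: 11/34 = 0.3235 kJ/s.
0.3235 < 0.5238, so adding E would lower the average — exclude it.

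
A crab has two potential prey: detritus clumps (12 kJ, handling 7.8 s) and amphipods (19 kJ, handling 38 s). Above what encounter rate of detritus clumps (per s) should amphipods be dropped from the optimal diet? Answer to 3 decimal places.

The zero-one rule: include amphipods iff E₂/h₂ > λE₁/(1+λh₁). Equality gives the switch point.
λE₁h₂ = E₂ + λE₂h₁ ⇒ λ = E₂/(E₁h₂ − E₂h₁) = 19/(456 − 148.2) = 0.06173 per s.

0.062 per s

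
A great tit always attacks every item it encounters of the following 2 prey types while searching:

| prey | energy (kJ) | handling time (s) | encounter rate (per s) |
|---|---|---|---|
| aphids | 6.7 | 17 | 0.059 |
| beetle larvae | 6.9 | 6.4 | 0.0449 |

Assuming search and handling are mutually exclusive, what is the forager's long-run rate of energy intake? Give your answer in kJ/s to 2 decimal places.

Energy encountered per unit search time: 0.059×6.7 + 0.0449×6.9 = 0.7051 kJ/s.
Handling time per unit search time: 0.059×17 + 0.0449×6.4 = 1.29.
Rate = 0.7051/(1 + 1.29) = 0.3079 kJ/s.

0.31 kJ/s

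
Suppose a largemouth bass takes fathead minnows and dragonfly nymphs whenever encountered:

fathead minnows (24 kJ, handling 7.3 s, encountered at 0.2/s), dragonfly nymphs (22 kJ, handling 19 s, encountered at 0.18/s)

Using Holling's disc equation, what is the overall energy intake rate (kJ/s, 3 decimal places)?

1.490 kJ/s

R = (0.2×24 + 0.18×22) / (1 + 0.2×7.3 + 0.18×19) = 8.76/5.88 = 1.49 kJ/s.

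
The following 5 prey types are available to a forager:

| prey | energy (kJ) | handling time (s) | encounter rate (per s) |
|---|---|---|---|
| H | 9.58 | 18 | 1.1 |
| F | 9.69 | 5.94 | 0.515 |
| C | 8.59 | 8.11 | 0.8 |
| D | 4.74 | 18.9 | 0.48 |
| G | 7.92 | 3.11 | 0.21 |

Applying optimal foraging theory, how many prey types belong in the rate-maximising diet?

2

Profitabilities (E/h, kJ/s): G 2.55, F 1.63, C 1.06, H 0.532, D 0.251. Add prey in this order while the next type's profitability exceeds the intake rate on those already taken.
Rate on top 1: 1.006. F: 1.63 > 1.006 → include.
Rate on top 2: 1.412. C: 1.06 < 1.412 → exclude; stop.
Optimal diet: G, F — 2 of 5 types.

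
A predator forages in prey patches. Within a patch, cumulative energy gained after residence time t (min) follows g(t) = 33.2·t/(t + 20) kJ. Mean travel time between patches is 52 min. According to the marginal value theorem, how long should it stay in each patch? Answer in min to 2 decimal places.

By the marginal value theorem, leave when the instantaneous gain rate g'(t) equals the habitat-wide average g(t)/(T + t).
g'(t) = 33.2·20/(t + 20)². Setting 33.2·20/(t+20)² = 33.2t/[(t+20)(52+t)] gives 20(52+t) = t(t+20), so t² = 20×52 = 1040.
t* = √1040 = 32.25 min.

32.25 min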